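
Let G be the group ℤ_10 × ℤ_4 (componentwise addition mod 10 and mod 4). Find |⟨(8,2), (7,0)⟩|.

20

|⟨(8,2)⟩| = 10 and |⟨(7,0)⟩| = 10, so |H| is a multiple of lcm(10, 10) = 10 and divides |G| = 40.
Closing under the operation: H = {(0,0), (0,2), (1,0), (1,2), (2,0), (2,2), (3,0), (3,2), (4,0), (4,2), (5,0), (5,2), (6,0), (6,2), (7,0), (7,2), (8,0), (8,2), (9,0), (9,2)}, so |H| = 20.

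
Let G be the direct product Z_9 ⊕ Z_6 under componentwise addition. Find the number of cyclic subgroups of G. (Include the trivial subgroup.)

A cyclic subgroup of order d is generated by each of its φ(d) elements of order d, so the cyclic subgroups of order d number (#elements of order d)/φ(d).
Cyclic subgroups by order — order 1: 1; order 2: 1; order 3: 4; order 6: 4; order 9: 3; order 18: 3.
Total: 16.

16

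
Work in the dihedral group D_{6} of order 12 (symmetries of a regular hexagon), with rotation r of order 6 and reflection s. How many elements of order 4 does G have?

No element of G has order 4 (even though 4 | 12).

0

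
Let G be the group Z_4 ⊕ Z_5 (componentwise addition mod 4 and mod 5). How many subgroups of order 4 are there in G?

|G| = 20 and 4 | 20, so subgroups of order 4 are possible by Lagrange.
The subgroups of order 4 are: {(0,0), (1,0), (2,0), (3,0)}.
So G has 1 subgroup of order 4.

1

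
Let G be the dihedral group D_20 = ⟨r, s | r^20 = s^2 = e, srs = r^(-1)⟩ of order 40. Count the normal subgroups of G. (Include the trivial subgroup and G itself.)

9

G has 48 subgroups. Checking conjugation-invariance by order — order 1: 1/1 normal; order 2: 1/21 normal; order 4: 1/11 normal; order 5: 1/1 normal; order 8: 0/5 normal; order 10: 1/5 normal; order 20: 3/3 normal; order 40: 1/1 normal.
Total normal subgroups: 9.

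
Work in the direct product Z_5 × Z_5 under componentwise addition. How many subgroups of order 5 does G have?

6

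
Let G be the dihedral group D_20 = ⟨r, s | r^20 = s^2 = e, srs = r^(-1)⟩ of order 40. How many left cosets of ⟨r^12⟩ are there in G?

8

|⟨r^12⟩| = 5 and |G| = 40.
By Lagrange, [G : H] = |G|/|H| = 40/5 = 8.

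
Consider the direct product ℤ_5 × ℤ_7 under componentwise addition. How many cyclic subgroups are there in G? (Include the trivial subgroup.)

A cyclic subgroup of order d is generated by each of its φ(d) elements of order d, so the cyclic subgroups of order d number (#elements of order d)/φ(d).
Cyclic subgroups by order — order 1: 1; order 5: 1; order 7: 1; order 35: 1.
Total: 4.

4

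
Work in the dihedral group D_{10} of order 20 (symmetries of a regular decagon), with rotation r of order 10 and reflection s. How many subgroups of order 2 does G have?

11

|G| = 20 and 2 | 20, so subgroups of order 2 are possible by Lagrange.
The subgroups of order 2 are: {e, r^2s}; {e, r^3s}; {e, r^4s}; {e, r^5}; … (11 in all).
So G has 11 subgroups of order 2.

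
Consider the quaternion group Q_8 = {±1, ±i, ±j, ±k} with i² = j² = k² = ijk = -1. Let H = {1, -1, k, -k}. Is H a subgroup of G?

|H| = 4 divides |G| = 8, consistent with Lagrange.
H contains the identity, every element's inverse is in H, and H is closed under ·: it is a subgroup.
In fact H = ⟨-k⟩.

Yes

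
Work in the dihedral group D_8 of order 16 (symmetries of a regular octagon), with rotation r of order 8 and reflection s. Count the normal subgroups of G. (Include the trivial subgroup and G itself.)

7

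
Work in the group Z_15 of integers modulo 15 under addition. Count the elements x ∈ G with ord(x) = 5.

In a cyclic group of order 15, the number of elements of order d (for d | 15) is φ(d).
φ(5) = 4.

4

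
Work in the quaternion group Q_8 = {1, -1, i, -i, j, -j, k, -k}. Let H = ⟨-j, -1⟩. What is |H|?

|⟨-j⟩| = 4 and |⟨-1⟩| = 2, so |H| is a multiple of lcm(4, 2) = 4 and divides |G| = 8.
Closing under the operation: H = {1, -1, j, -j}, so |H| = 4.

4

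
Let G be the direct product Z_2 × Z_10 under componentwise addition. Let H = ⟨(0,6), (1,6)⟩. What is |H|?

10

|⟨(0,6)⟩| = 5 and |⟨(1,6)⟩| = 10, so |H| is a multiple of lcm(5, 10) = 10 and divides |G| = 20.
Closing under the operation: H = {(0,0), (0,2), (0,4), (0,6), (0,8), (1,0), (1,2), (1,4), (1,6), (1,8)}, so |H| = 10.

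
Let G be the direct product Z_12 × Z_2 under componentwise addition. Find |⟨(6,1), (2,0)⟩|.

|⟨(6,1)⟩| = 2 and |⟨(2,0)⟩| = 6, so |H| is a multiple of lcm(2, 6) = 6 and divides |G| = 24.
Closing under the operation: H = {(0,0), (0,1), (2,0), (2,1), (4,0), (4,1), (6,0), (6,1), (8,0), (8,1), (10,0), (10,1)}, so |H| = 12.

12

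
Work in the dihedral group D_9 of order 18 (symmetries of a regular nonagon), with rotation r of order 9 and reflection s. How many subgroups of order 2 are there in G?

|G| = 18 and 2 | 18, so subgroups of order 2 are possible by Lagrange.
The subgroups of order 2 are: {e, r^2s}; {e, r^3s}; {e, r^4s}; {e, r^5s}; … (9 in all).
So G has 9 subgroups of order 2.

9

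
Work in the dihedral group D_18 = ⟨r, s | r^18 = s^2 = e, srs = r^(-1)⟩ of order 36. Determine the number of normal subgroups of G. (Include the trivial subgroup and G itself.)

G has 45 subgroups. Checking conjugation-invariance by order — order 1: 1/1 normal; order 2: 1/19 normal; order 3: 1/1 normal; order 4: 0/9 normal; order 6: 1/7 normal; order 9: 1/1 normal; order 12: 0/3 normal; order 18: 3/3 normal; order 36: 1/1 normal.
Total normal subgroups: 9.

9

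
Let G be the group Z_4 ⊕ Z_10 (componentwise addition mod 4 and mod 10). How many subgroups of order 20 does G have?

|G| = 40 and 20 | 40, so subgroups of order 20 are possible by Lagrange.
The subgroups of order 20 are: {(0,0), (0,1), (0,2), (0,3), (0,4), (0,5), (0,6), (0,7), (0,8), (0,9), (2,0), (2,1), (2,2), (2,3), (2,4), (2,5), (2,6), (2,7), (2,8), (2,9)}; {(0,0), (0,2), (0,4), (0,6), (0,8), (1,0), (1,2), (1,4), (1,6), (1,8), (2,0), (2,2), (2,4), (2,6), (2,8), (3,0), (3,2), (3,4), (3,6), (3,8)}; {(0,0), (0,2), (0,4), (0,6), (0,8), (1,1), (1,3), (1,5), (1,7), (1,9), (2,0), (2,2), (2,4), (2,6), (2,8), (3,1), (3,3), (3,5), (3,7), (3,9)}.
So G has 3 subgroups of order 20.

3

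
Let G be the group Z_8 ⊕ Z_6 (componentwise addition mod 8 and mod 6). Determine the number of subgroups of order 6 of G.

3

|G| = 48 and 6 | 48, so subgroups of order 6 are possible by Lagrange.
The subgroups of order 6 are: {(0,0), (0,1), (0,2), (0,3), (0,4), (0,5)}; {(0,0), (0,2), (0,4), (4,0), (4,2), (4,4)}; {(0,0), (0,2), (0,4), (4,1), (4,3), (4,5)}.
So G has 3 subgroups of order 6.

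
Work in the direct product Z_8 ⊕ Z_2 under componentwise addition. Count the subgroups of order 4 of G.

|G| = 16 and 4 | 16, so subgroups of order 4 are possible by Lagrange.
The subgroups of order 4 are: {(0,0), (0,1), (4,0), (4,1)}; {(0,0), (2,0), (4,0), (6,0)}; {(0,0), (2,1), (4,0), (6,1)}.
So G has 3 subgroups of order 4.

3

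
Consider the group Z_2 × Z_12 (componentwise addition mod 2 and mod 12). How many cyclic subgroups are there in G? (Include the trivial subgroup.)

12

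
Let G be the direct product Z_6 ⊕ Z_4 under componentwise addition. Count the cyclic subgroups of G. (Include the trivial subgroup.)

12

Each element a generates a cyclic subgroup ⟨a⟩; distinct elements may generate the same one (a cyclic group of order d has φ(d) generators).
Cyclic subgroups by order — order 1: 1; order 2: 3; order 3: 1; order 4: 2; order 6: 3; order 12: 2.
Total: 12.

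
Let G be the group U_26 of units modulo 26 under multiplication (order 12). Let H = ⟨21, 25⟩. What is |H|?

4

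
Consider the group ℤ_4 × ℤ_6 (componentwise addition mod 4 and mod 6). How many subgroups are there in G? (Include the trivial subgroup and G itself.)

16

|G| = 24, so by Lagrange every subgroup order divides 24. Divisors: 1, 2, 3, 4, 6, 8, 12, 24.
Subgroups by order — order 1: 1; order 2: 3; order 3: 1; order 4: 3; order 6: 3; order 8: 1; order 12: 3; order 24: 1.
Total: 1 + 3 + 1 + 3 + 3 + 1 + 3 + 1 = 16.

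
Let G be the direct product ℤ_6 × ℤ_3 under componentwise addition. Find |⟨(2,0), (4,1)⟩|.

9

|⟨(2,0)⟩| = 3 and |⟨(4,1)⟩| = 3, so |H| is a multiple of lcm(3, 3) = 3 and divides |G| = 18.
Closing under the operation: H = {(0,0), (0,1), (0,2), (2,0), (2,1), (2,2), (4,0), (4,1), (4,2)}, so |H| = 9.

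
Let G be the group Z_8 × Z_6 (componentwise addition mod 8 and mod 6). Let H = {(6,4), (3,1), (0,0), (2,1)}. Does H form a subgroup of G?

(3,1) ∈ H but its inverse (5,5) ∉ H, so H is not a subgroup.

No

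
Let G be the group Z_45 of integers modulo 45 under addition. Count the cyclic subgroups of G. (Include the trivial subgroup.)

6

Each element a generates a cyclic subgroup ⟨a⟩; distinct elements may generate the same one (a cyclic group of order d has φ(d) generators).
Cyclic subgroups by order — order 1: 1; order 3: 1; order 5: 1; order 9: 1; order 15: 1; order 45: 1.
Total: 6.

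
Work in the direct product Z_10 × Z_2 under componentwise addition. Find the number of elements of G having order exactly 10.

An element (a,b) has order lcm(ord(a), ord(b)); count pairs with lcm equal to 10.
Enumerating gives 12 such elements.

12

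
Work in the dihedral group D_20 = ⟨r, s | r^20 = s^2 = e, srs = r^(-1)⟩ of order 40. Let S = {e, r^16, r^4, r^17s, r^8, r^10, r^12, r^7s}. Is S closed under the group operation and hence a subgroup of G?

No

Closure fails: r^17s · r^4 = r^13s ∉ S. So S is not a subgroup.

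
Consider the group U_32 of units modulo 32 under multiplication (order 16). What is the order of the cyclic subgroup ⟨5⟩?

8

Compute successive powers of 5 mod 32: 5, 25, 29, 17, 21, 9, 13, 1; 5^8 ≡ 1 (mod 32).
So |⟨5⟩| = 8.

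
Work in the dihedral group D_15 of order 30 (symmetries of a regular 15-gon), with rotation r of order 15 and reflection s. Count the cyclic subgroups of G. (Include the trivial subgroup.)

Group the elements of G by the cyclic subgroup they generate; each cyclic subgroup of order d accounts for φ(d) elements.
Cyclic subgroups by order — order 1: 1; order 2: 15; order 3: 1; order 5: 1; order 15: 1.
Total: 19.

19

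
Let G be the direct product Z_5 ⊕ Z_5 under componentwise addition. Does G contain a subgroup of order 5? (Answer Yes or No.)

Yes

5 | 25. A subgroup of order 5 is {(0,0), (0,1), (0,2), (0,3), (0,4)}.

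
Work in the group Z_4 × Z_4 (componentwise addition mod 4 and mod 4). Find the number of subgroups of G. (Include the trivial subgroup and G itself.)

|G| = 16, so by Lagrange every subgroup order divides 16. Divisors: 1, 2, 4, 8, 16.
Subgroups by order — order 1: 1; order 2: 3; order 4: 7; order 8: 3; order 16: 1.
Total: 1 + 3 + 7 + 3 + 1 = 15.

15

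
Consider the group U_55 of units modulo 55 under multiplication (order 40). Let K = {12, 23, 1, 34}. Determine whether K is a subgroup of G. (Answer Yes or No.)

Yes

|K| = 4 divides |G| = 40, consistent with Lagrange.
K contains the identity, every element's inverse is in K, and K is closed under ·: it is a subgroup.
In fact K = ⟨12⟩.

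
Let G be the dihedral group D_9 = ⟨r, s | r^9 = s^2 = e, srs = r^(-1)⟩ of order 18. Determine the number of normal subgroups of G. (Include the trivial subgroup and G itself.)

G has 16 subgroups. Checking conjugation-invariance by order — order 1: 1/1 normal; order 2: 0/9 normal; order 3: 1/1 normal; order 6: 0/3 normal; order 9: 1/1 normal; order 18: 1/1 normal.
Total normal subgroups: 4.

4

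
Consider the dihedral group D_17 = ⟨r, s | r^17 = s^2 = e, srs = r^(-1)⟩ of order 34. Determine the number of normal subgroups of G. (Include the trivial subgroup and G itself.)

3

G has 20 subgroups. Checking conjugation-invariance by order — order 1: 1/1 normal; order 2: 0/17 normal; order 17: 1/1 normal; order 34: 1/1 normal.
Total normal subgroups: 3.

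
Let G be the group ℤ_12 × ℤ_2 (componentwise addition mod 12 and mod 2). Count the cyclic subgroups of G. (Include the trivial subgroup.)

12

Each element a generates a cyclic subgroup ⟨a⟩; distinct elements may generate the same one (a cyclic group of order d has φ(d) generators).
Cyclic subgroups by order — order 1: 1; order 2: 3; order 3: 1; order 4: 2; order 6: 3; order 12: 2.
Total: 12.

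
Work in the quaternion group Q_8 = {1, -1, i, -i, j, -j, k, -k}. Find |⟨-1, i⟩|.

|⟨-1⟩| = 2 and |⟨i⟩| = 4, so |H| is a multiple of lcm(2, 4) = 4 and divides |G| = 8.
Closing under the operation: H = {1, -1, i, -i}, so |H| = 4.

4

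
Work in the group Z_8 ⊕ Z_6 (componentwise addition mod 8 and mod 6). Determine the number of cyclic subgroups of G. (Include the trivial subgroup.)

Each element a generates a cyclic subgroup ⟨a⟩; distinct elements may generate the same one (a cyclic group of order d has φ(d) generators).
Cyclic subgroups by order — order 1: 1; order 2: 3; order 3: 1; order 4: 2; order 6: 3; order 8: 2; order 12: 2; order 24: 2.
Total: 16.

16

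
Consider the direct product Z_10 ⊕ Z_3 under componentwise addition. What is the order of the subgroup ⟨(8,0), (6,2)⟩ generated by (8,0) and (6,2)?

15

|⟨(8,0)⟩| = 5 and |⟨(6,2)⟩| = 15, so |H| is a multiple of lcm(5, 15) = 15 and divides |G| = 30.
Closing under the operation: H = {(0,0), (0,1), (0,2), (2,0), (2,1), (2,2), (4,0), (4,1), (4,2), (6,0), (6,1), (6,2), (8,0), (8,1), (8,2)}, so |H| = 15.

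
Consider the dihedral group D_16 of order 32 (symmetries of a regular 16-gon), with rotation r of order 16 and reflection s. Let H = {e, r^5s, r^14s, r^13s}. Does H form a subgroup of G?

Closure fails: r^14s · r^5s = r^9 ∉ H. So H is not a subgroup.

No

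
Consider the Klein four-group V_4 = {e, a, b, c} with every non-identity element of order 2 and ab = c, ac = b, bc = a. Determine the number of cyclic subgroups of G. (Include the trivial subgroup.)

4

Each element a generates a cyclic subgroup ⟨a⟩; distinct elements may generate the same one (a cyclic group of order d has φ(d) generators).
Cyclic subgroups by order — order 1: 1; order 2: 3.
Total: 4.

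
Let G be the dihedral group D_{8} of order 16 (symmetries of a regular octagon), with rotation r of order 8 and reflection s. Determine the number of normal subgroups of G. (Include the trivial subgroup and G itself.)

7

G has 19 subgroups. Checking conjugation-invariance by order — order 1: 1/1 normal; order 2: 1/9 normal; order 4: 1/5 normal; order 8: 3/3 normal; order 16: 1/1 normal.
Total normal subgroups: 7.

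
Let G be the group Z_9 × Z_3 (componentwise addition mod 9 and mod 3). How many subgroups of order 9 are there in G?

|G| = 27 and 9 | 27, so subgroups of order 9 are possible by Lagrange.
The subgroups of order 9 are: {(0,0), (0,1), (0,2), (3,0), (3,1), (3,2), (6,0), (6,1), (6,2)}; {(0,0), (1,0), (2,0), (3,0), (4,0), (5,0), (6,0), (7,0), (8,0)}; {(0,0), (1,1), (2,2), (3,0), (4,1), (5,2), (6,0), (7,1), (8,2)}; {(0,0), (1,2), (2,1), (3,0), (4,2), (5,1), (6,0), (7,2), (8,1)}.
So G has 4 subgroups of order 9.

4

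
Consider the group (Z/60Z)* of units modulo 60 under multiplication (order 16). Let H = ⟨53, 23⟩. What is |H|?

|⟨53⟩| = 4 and |⟨23⟩| = 4, so |H| is a multiple of lcm(4, 4) = 4 and divides |G| = 16.
Closing under the operation: H = {1, 17, 19, 23, 31, 47, 49, 53}, so |H| = 8.

8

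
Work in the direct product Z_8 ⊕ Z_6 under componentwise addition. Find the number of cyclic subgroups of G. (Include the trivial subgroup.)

16

Each element a generates a cyclic subgroup ⟨a⟩; distinct elements may generate the same one (a cyclic group of order d has φ(d) generators).
Cyclic subgroups by order — order 1: 1; order 2: 3; order 3: 1; order 4: 2; order 6: 3; order 8: 2; order 12: 2; order 24: 2.
Total: 16.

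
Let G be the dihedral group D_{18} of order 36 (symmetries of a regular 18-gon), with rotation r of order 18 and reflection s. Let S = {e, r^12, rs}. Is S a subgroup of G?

No

r^12 ∈ S but its inverse r^6 ∉ S, so S is not a subgroup.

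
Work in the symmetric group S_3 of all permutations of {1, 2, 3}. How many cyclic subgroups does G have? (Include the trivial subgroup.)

Group the elements of G by the cyclic subgroup they generate; each cyclic subgroup of order d accounts for φ(d) elements.
Cyclic subgroups by order — order 1: 1; order 2: 3; order 3: 1.
Total: 5.

5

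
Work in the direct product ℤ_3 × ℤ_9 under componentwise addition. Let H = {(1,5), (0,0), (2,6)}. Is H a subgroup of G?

(1,5) ∈ H but its inverse (2,4) ∉ H, so H is not a subgroup.

No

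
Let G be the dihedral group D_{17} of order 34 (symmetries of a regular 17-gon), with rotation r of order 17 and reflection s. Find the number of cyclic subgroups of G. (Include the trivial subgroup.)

19

A cyclic subgroup of order d is generated by each of its φ(d) elements of order d, so the cyclic subgroups of order d number (#elements of order d)/φ(d).
Cyclic subgroups by order — order 1: 1; order 2: 17; order 17: 1.
Total: 19.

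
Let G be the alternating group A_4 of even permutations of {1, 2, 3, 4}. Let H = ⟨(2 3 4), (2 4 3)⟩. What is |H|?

|⟨(2 3 4)⟩| = 3 and |⟨(2 4 3)⟩| = 3, so |H| is a multiple of lcm(3, 3) = 3 and divides |G| = 12.
Closing under the operation: H = {e, (2 3 4), (2 4 3)}, so |H| = 3.

3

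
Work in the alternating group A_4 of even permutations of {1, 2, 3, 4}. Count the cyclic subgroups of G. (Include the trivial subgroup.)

8

A cyclic subgroup of order d is generated by each of its φ(d) elements of order d, so the cyclic subgroups of order d number (#elements of order d)/φ(d).
Cyclic subgroups by order — order 1: 1; order 2: 3; order 3: 4.
Total: 8.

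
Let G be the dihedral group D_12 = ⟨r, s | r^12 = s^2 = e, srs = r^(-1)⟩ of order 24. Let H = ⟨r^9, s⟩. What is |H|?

|⟨r^9⟩| = 4 and |⟨s⟩| = 2, so |H| is a multiple of lcm(4, 2) = 4 and divides |G| = 24.
Closing under the operation: H = {e, r^3, r^6, r^9, s, r^3s, r^6s, r^9s}, so |H| = 8.

8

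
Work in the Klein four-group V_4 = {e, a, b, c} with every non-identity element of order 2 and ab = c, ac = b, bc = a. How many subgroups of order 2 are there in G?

3

|G| = 4 and 2 | 4, so subgroups of order 2 are possible by Lagrange.
The subgroups of order 2 are: {e, a}; {e, b}; {e, c}.
So G has 3 subgroups of order 2.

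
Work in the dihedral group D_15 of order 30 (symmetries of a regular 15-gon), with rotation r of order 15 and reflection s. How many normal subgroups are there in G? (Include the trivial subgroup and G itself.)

G has 28 subgroups. Checking conjugation-invariance by order — order 1: 1/1 normal; order 2: 0/15 normal; order 3: 1/1 normal; order 5: 1/1 normal; order 6: 0/5 normal; order 10: 0/3 normal; order 15: 1/1 normal; order 30: 1/1 normal.
Total normal subgroups: 5.

5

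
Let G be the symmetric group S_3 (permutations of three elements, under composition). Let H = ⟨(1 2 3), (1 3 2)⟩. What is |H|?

3

|⟨(1 2 3)⟩| = 3 and |⟨(1 3 2)⟩| = 3, so |H| is a multiple of lcm(3, 3) = 3 and divides |G| = 6.
Closing under the operation: H = {e, (1 2 3), (1 3 2)}, so |H| = 3.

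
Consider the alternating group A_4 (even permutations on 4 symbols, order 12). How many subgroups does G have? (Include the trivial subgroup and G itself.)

10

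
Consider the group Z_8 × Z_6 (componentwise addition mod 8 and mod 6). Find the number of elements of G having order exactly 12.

An element (a,b) has order lcm(ord(a), ord(b)); count pairs with lcm equal to 12.
Enumerating gives 8 such elements.

8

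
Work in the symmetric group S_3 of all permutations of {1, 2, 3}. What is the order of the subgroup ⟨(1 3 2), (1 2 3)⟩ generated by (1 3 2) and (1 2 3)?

3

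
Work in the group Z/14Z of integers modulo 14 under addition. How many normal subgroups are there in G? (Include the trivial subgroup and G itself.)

G is abelian, so every subgroup is normal.
G has 4 subgroups in total, hence 4 normal subgroups.

4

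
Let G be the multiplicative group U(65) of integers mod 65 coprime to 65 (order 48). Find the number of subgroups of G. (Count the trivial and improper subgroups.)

|G| = 48, so by Lagrange every subgroup order divides 48. Divisors: 1, 2, 3, 4, 6, 8, 12, 16, 24, 48.
Subgroups by order — order 1: 1; order 2: 3; order 3: 1; order 4: 7; order 6: 3; order 8: 3; order 12: 7; order 16: 1; order 24: 3; order 48: 1.
Total: 1 + 3 + 1 + 7 + 3 + 3 + 7 + 1 + 3 + 1 = 30.

30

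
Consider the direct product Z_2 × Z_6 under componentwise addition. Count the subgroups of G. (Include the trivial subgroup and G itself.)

10

|G| = 12, so by Lagrange every subgroup order divides 12. Divisors: 1, 2, 3, 4, 6, 12.
Subgroups by order — order 1: 1; order 2: 3; order 3: 1; order 4: 1; order 6: 3; order 12: 1.
Total: 1 + 3 + 1 + 1 + 3 + 1 = 10.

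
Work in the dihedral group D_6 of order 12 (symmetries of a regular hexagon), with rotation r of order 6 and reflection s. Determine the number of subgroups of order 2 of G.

7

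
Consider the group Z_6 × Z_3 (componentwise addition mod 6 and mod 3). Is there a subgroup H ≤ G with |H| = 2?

Yes

2 | 18. A subgroup of order 2 is {(0,0), (3,0)}.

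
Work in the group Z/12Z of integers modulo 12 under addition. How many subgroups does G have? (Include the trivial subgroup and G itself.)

A cyclic group of order 12 has exactly one subgroup for each divisor of 12.
Divisors of 12: 1, 2, 3, 4, 6, 12.
So Z/12Z has 6 subgroups.

6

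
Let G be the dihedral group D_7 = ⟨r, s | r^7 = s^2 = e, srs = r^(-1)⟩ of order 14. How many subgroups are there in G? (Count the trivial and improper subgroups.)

10

|G| = 14, so by Lagrange every subgroup order divides 14. Divisors: 1, 2, 7, 14.
Subgroups by order — order 1: 1; order 2: 7; order 7: 1; order 14: 1.
Total: 1 + 7 + 1 + 1 = 10.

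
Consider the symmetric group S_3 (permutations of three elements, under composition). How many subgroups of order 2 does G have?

|G| = 6 and 2 | 6, so subgroups of order 2 are possible by Lagrange.
The subgroups of order 2 are: {e, (1 2)}; {e, (1 3)}; {e, (2 3)}.
So G has 3 subgroups of order 2.

3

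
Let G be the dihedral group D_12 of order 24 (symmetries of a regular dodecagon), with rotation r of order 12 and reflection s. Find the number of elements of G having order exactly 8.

No element of G has order 8 (even though 8 | 24).

0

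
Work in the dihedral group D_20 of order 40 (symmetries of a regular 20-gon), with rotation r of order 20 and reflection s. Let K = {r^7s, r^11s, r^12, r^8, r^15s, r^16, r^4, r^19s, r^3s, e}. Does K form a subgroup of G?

|K| = 10 divides |G| = 40, consistent with Lagrange.
K contains the identity, every element's inverse is in K, and K is closed under ·: it is a subgroup.

Yes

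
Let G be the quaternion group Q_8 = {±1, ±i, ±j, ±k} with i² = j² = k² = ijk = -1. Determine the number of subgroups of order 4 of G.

3

|G| = 8 and 4 | 8, so subgroups of order 4 are possible by Lagrange.
The subgroups of order 4 are: {1, -1, i, -i}; {1, -1, j, -j}; {1, -1, k, -k}.
So G has 3 subgroups of order 4.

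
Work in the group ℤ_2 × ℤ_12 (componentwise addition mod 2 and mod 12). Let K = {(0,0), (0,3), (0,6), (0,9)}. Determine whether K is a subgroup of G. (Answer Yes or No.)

Yes

|K| = 4 divides |G| = 24, consistent with Lagrange.
K contains the identity, every element's inverse is in K, and K is closed under +: it is a subgroup.
In fact K = ⟨(0,3)⟩.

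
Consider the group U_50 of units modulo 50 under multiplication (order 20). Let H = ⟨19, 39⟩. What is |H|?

|⟨19⟩| = 10 and |⟨39⟩| = 10, so |H| is a multiple of lcm(10, 10) = 10 and divides |G| = 20.
Closing under the operation: H = {1, 9, 11, 19, 21, 29, 31, 39, 41, 49}, so |H| = 10.

10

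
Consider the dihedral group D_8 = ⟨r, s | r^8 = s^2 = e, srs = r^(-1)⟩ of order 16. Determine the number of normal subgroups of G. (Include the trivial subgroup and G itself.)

7

G has 19 subgroups. Checking conjugation-invariance by order — order 1: 1/1 normal; order 2: 1/9 normal; order 4: 1/5 normal; order 8: 3/3 normal; order 16: 1/1 normal.
Total normal subgroups: 7.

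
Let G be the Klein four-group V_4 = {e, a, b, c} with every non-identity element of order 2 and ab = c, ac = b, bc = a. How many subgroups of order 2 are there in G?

3

|G| = 4 and 2 | 4, so subgroups of order 2 are possible by Lagrange.
The subgroups of order 2 are: {e, a}; {e, b}; {e, c}.
So G has 3 subgroups of order 2.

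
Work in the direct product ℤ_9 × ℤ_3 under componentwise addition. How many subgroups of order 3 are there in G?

4

|G| = 27 and 3 | 27, so subgroups of order 3 are possible by Lagrange.
The subgroups of order 3 are: {(0,0), (0,1), (0,2)}; {(0,0), (3,0), (6,0)}; {(0,0), (3,1), (6,2)}; {(0,0), (3,2), (6,1)}.
So G has 4 subgroups of order 3.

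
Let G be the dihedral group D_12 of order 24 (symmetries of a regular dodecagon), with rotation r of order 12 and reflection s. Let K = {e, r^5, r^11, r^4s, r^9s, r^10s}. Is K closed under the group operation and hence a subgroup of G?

No

r^5 ∈ K but its inverse r^7 ∉ K, so K is not a subgroup.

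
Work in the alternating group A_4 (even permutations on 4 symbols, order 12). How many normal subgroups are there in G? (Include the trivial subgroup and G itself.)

3

G has 10 subgroups. Checking conjugation-invariance by order — order 1: 1/1 normal; order 2: 0/3 normal; order 3: 0/4 normal; order 4: 1/1 normal; order 12: 1/1 normal.
Total normal subgroups: 3.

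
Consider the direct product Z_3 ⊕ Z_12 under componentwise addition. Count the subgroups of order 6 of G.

4

|G| = 36 and 6 | 36, so subgroups of order 6 are possible by Lagrange.
The subgroups of order 6 are: {(0,0), (0,2), (0,4), (0,6), (0,8), (0,10)}; {(0,0), (0,6), (1,0), (1,6), (2,0), (2,6)}; {(0,0), (0,6), (1,4), (1,10), (2,2), (2,8)}; {(0,0), (0,6), (1,2), (1,8), (2,4), (2,10)}.
So G has 4 subgroups of order 6.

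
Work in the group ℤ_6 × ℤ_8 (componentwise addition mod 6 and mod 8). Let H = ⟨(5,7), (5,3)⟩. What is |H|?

24

|⟨(5,7)⟩| = 24 and |⟨(5,3)⟩| = 24, so |H| is a multiple of lcm(24, 24) = 24 and divides |G| = 48.
Closing under the operation: H = {(0,0), (0,2), (0,4), (0,6), (1,1), (1,3), (1,5), (1,7), (2,0), (2,2), (2,4), (2,6), (3,1), (3,3), (3,5), (3,7), (4,0), (4,2), (4,4), (4,6), (5,1), (5,3), (5,5), (5,7)}, so |H| = 24.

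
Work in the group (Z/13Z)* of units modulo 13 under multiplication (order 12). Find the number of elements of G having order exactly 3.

The elements of order 3 are: 3, 9.
That's 2.

2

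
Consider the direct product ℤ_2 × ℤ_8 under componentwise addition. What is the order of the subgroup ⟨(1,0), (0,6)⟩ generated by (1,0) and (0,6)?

8

|⟨(1,0)⟩| = 2 and |⟨(0,6)⟩| = 4, so |H| is a multiple of lcm(2, 4) = 4 and divides |G| = 16.
Closing under the operation: H = {(0,0), (0,2), (0,4), (0,6), (1,0), (1,2), (1,4), (1,6)}, so |H| = 8.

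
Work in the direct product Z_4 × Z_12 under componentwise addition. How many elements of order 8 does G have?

0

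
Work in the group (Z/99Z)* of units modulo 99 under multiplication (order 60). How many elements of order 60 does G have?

No element of G has order 60 (even though 60 | 60).

0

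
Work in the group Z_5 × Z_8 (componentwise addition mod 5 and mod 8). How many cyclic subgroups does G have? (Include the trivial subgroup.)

8

Group the elements of G by the cyclic subgroup they generate; each cyclic subgroup of order d accounts for φ(d) elements.
Cyclic subgroups by order — order 1: 1; order 2: 1; order 4: 1; order 5: 1; order 8: 1; order 10: 1; order 20: 1; order 40: 1.
Total: 8.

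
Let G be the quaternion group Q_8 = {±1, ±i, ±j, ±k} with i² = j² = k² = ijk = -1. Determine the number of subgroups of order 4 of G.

|G| = 8 and 4 | 8, so subgroups of order 4 are possible by Lagrange.
The subgroups of order 4 are: {1, -1, i, -i}; {1, -1, j, -j}; {1, -1, k, -k}.
So G has 3 subgroups of order 4.

3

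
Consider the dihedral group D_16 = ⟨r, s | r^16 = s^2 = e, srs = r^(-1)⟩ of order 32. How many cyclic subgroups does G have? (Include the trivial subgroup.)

21

A cyclic subgroup of order d is generated by each of its φ(d) elements of order d, so the cyclic subgroups of order d number (#elements of order d)/φ(d).
Cyclic subgroups by order — order 1: 1; order 2: 17; order 4: 1; order 8: 1; order 16: 1.
Total: 21.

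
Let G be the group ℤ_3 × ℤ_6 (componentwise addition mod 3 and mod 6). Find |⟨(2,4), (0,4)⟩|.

|⟨(2,4)⟩| = 3 and |⟨(0,4)⟩| = 3, so |H| is a multiple of lcm(3, 3) = 3 and divides |G| = 18.
Closing under the operation: H = {(0,0), (0,2), (0,4), (1,0), (1,2), (1,4), (2,0), (2,2), (2,4)}, so |H| = 9.

9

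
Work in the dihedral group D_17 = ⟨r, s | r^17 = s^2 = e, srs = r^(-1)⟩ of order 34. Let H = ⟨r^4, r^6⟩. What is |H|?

|⟨r^4⟩| = 17 and |⟨r^6⟩| = 17, so |H| is a multiple of lcm(17, 17) = 17 and divides |G| = 34.
Closing under the operation: H = {e, r, r^2, r^3, r^4, r^5, r^6, r^7, r^8, r^9, r^10, r^11, r^12, r^13, r^14, r^15, r^16}, so |H| = 17.

17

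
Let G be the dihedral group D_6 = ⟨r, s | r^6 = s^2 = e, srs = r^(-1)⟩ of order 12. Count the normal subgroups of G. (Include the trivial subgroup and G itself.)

7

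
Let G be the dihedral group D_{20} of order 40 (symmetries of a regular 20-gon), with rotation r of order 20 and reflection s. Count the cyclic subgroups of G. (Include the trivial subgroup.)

A cyclic subgroup of order d is generated by each of its φ(d) elements of order d, so the cyclic subgroups of order d number (#elements of order d)/φ(d).
Cyclic subgroups by order — order 1: 1; order 2: 21; order 4: 1; order 5: 1; order 10: 1; order 20: 1.
Total: 26.

26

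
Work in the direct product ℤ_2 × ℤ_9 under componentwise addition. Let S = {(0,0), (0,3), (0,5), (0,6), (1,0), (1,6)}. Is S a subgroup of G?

(0,5) ∈ S but its inverse (0,4) ∉ S, so S is not a subgroup.

No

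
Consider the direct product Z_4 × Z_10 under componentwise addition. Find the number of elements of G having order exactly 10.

12

An element (a,b) has order lcm(ord(a), ord(b)); count pairs with lcm equal to 10.
Enumerating gives 12 such elements.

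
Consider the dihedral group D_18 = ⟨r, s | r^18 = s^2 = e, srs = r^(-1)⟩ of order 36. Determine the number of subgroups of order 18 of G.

3

|G| = 36 and 18 | 36, so subgroups of order 18 are possible by Lagrange.
The subgroups of order 18 are: {e, r, r^2, r^3, r^4, r^5, r^6, r^7, r^8, r^9, r^10, r^11, r^12, r^13, r^14, r^15, r^16, r^17}; {e, r^2, r^4, r^6, r^8, r^10, r^12, r^14, r^16, s, r^2s, r^4s, r^6s, r^8s, r^10s, r^12s, r^14s, r^16s}; {e, r^2, r^4, r^6, r^8, r^10, r^12, r^14, r^16, rs, r^3s, r^5s, r^7s, r^9s, r^11s, r^13s, r^15s, r^17s}.
So G has 3 subgroups of order 18.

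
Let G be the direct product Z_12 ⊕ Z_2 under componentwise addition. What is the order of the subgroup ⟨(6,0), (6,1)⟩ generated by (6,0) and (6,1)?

4

|⟨(6,0)⟩| = 2 and |⟨(6,1)⟩| = 2, so |H| is a multiple of lcm(2, 2) = 2 and divides |G| = 24.
Closing under the operation: H = {(0,0), (0,1), (6,0), (6,1)}, so |H| = 4.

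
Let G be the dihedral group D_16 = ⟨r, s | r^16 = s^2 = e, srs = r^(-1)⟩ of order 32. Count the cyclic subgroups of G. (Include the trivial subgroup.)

21

Group the elements of G by the cyclic subgroup they generate; each cyclic subgroup of order d accounts for φ(d) elements.
Cyclic subgroups by order — order 1: 1; order 2: 17; order 4: 1; order 8: 1; order 16: 1.
Total: 21.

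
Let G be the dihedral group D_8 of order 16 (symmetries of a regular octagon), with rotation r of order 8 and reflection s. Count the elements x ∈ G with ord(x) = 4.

2

The elements of order 4 are: r^2, r^6.
That's 2.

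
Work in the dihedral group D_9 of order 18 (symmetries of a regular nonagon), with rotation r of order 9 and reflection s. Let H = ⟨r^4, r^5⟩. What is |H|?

9

|⟨r^4⟩| = 9 and |⟨r^5⟩| = 9, so |H| is a multiple of lcm(9, 9) = 9 and divides |G| = 18.
Closing under the operation: H = {e, r, r^2, r^3, r^4, r^5, r^6, r^7, r^8}, so |H| = 9.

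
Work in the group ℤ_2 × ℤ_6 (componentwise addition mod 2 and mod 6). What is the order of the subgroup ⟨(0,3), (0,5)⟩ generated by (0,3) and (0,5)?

6

|⟨(0,3)⟩| = 2 and |⟨(0,5)⟩| = 6, so |H| is a multiple of lcm(2, 6) = 6 and divides |G| = 12.
Closing under the operation: H = {(0,0), (0,1), (0,2), (0,3), (0,4), (0,5)}, so |H| = 6.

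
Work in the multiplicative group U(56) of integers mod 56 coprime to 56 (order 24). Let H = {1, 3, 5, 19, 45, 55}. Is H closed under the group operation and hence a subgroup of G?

Closure fails: 3 · 3 = 9 ∉ H. So H is not a subgroup.

No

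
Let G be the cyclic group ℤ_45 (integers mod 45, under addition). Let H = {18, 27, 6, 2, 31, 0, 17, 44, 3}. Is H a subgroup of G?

No

2 ∈ H but its inverse 43 ∉ H, so H is not a subgroup.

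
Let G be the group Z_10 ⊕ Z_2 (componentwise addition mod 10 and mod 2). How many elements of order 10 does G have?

12

An element (a,b) has order lcm(ord(a), ord(b)); count pairs with lcm equal to 10.
Enumerating gives 12 such elements.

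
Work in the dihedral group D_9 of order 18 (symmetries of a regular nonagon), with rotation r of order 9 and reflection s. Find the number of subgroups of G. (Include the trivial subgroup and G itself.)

16

|G| = 18, so by Lagrange every subgroup order divides 18. Divisors: 1, 2, 3, 6, 9, 18.
Subgroups by order — order 1: 1; order 2: 9; order 3: 1; order 6: 3; order 9: 1; order 18: 1.
Total: 1 + 9 + 1 + 3 + 1 + 1 = 16.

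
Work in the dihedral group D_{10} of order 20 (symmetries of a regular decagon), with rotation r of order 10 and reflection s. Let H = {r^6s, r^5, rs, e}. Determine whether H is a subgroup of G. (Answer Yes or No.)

Yes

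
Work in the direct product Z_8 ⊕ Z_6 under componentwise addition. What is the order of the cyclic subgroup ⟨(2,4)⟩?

12

The order of (2,4) in Z_8 × Z_6 is lcm(ord(2) in Z_8, ord(4) in Z_6).
ord(2) = 4 and ord(4) = 3, so |⟨(2,4)⟩| = lcm(4, 3) = 12.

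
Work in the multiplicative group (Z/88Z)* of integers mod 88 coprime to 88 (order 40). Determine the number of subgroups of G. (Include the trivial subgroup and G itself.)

32

|G| = 40, so by Lagrange every subgroup order divides 40. Divisors: 1, 2, 4, 5, 8, 10, 20, 40.
Subgroups by order — order 1: 1; order 2: 7; order 4: 7; order 5: 1; order 8: 1; order 10: 7; order 20: 7; order 40: 1.
Total: 1 + 7 + 7 + 1 + 1 + 7 + 7 + 1 = 32.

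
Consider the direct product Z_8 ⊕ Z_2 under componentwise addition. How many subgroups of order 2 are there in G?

|G| = 16 and 2 | 16, so subgroups of order 2 are possible by Lagrange.
The subgroups of order 2 are: {(0,0), (0,1)}; {(0,0), (4,0)}; {(0,0), (4,1)}.
So G has 3 subgroups of order 2.

3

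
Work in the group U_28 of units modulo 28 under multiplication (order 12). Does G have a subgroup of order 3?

Yes

3 | 12. A subgroup of order 3 is {1, 9, 25}.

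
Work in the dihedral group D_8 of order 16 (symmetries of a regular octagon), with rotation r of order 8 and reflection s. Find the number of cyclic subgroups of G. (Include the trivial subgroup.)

12

A cyclic subgroup of order d is generated by each of its φ(d) elements of order d, so the cyclic subgroups of order d number (#elements of order d)/φ(d).
Cyclic subgroups by order — order 1: 1; order 2: 9; order 4: 1; order 8: 1.
Total: 12.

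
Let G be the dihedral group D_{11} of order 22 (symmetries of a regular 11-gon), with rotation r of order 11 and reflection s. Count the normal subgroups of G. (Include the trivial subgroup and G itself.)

G has 14 subgroups. Checking conjugation-invariance by order — order 1: 1/1 normal; order 2: 0/11 normal; order 11: 1/1 normal; order 22: 1/1 normal.
Total normal subgroups: 3.

3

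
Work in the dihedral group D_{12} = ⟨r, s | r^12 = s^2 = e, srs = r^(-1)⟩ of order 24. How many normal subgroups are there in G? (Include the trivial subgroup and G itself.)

9

G has 34 subgroups. Checking conjugation-invariance by order — order 1: 1/1 normal; order 2: 1/13 normal; order 3: 1/1 normal; order 4: 1/7 normal; order 6: 1/5 normal; order 8: 0/3 normal; order 12: 3/3 normal; order 24: 1/1 normal.
Total normal subgroups: 9.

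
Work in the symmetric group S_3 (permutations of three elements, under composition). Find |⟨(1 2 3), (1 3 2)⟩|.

3

|⟨(1 2 3)⟩| = 3 and |⟨(1 3 2)⟩| = 3, so |H| is a multiple of lcm(3, 3) = 3 and divides |G| = 6.
Closing under the operation: H = {e, (1 2 3), (1 3 2)}, so |H| = 3.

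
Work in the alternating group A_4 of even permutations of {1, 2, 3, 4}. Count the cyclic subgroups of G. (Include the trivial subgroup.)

A cyclic subgroup of order d is generated by each of its φ(d) elements of order d, so the cyclic subgroups of order d number (#elements of order d)/φ(d).
Cyclic subgroups by order — order 1: 1; order 2: 3; order 3: 4.
Total: 8.

8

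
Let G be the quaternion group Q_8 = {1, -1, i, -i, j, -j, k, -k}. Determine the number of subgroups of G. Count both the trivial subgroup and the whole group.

|G| = 8, so by Lagrange every subgroup order divides 8. Divisors: 1, 2, 4, 8.
Subgroups by order — order 1: 1; order 2: 1; order 4: 3; order 8: 1.
Total: 1 + 1 + 3 + 1 = 6.

6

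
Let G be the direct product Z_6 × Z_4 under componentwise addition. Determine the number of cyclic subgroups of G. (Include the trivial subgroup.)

12

Group the elements of G by the cyclic subgroup they generate; each cyclic subgroup of order d accounts for φ(d) elements.
Cyclic subgroups by order — order 1: 1; order 2: 3; order 3: 1; order 4: 2; order 6: 3; order 12: 2.
Total: 12.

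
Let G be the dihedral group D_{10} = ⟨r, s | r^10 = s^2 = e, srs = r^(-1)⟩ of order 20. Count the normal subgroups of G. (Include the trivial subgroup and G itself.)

7

G has 22 subgroups. Checking conjugation-invariance by order — order 1: 1/1 normal; order 2: 1/11 normal; order 4: 0/5 normal; order 5: 1/1 normal; order 10: 3/3 normal; order 20: 1/1 normal.
Total normal subgroups: 7.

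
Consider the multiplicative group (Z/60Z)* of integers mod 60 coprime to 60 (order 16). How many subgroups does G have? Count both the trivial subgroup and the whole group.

|G| = 16, so by Lagrange every subgroup order divides 16. Divisors: 1, 2, 4, 8, 16.
Subgroups by order — order 1: 1; order 2: 7; order 4: 11; order 8: 7; order 16: 1.
Total: 1 + 7 + 11 + 7 + 1 = 27.

27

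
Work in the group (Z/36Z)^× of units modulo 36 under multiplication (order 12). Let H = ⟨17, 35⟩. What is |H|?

|⟨17⟩| = 2 and |⟨35⟩| = 2, so |H| is a multiple of lcm(2, 2) = 2 and divides |G| = 12.
Closing under the operation: H = {1, 17, 19, 35}, so |H| = 4.

4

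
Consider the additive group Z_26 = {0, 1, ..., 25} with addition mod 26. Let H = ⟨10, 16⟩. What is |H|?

13

|⟨10⟩| = 13 and |⟨16⟩| = 13, so |H| is a multiple of lcm(13, 13) = 13 and divides |G| = 26.
Closing under the operation: H = {0, 2, 4, 6, 8, 10, 12, 14, 16, 18, 20, 22, 24}, so |H| = 13.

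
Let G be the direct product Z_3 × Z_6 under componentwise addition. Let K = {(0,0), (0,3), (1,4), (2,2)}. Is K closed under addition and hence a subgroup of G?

|K| = 4 does not divide |G| = 18, so by Lagrange K is not a subgroup.

No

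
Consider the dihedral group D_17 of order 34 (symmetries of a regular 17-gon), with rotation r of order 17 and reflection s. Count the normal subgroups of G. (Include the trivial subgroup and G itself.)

3

G has 20 subgroups. Checking conjugation-invariance by order — order 1: 1/1 normal; order 2: 0/17 normal; order 17: 1/1 normal; order 34: 1/1 normal.
Total normal subgroups: 3.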